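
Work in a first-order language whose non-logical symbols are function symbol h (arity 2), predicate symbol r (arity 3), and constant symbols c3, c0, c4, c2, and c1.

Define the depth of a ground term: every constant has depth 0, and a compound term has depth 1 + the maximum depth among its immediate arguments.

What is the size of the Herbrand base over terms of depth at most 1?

First count ground terms of depth ≤ 1.
Let N_k count ground terms of depth at most k. Each non-constant term of depth ≤ k is some function symbol applied to depth-≤(k−1) arguments, giving N_k = 5 + N_{k-1}^2.
N_0 = 5
N_1 = 5 + 5^2 = 30
So |H| = 30.
For each predicate symbol, the number of ground atoms is |H| raised to its arity; summing:
  r: 30^3 = 27000
Total ground atoms: 27000.

27000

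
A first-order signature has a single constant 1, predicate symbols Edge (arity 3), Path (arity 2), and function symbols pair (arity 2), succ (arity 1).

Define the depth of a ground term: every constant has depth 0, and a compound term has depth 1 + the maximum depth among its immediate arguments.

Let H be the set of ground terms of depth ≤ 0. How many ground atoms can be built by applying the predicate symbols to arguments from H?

First count ground terms of depth ≤ 0.
Let N_k count ground terms of depth at most k. Each non-constant term of depth ≤ k is some function symbol applied to depth-≤(k−1) arguments, giving N_k = 1 + N_{k-1}^2 + N_{k-1}.
N_0 = 1
Explicitly: 1.
So |H| = 1.
Ground atoms are formed by filling each argument slot of a predicate with a term from H, so an r-ary predicate gives |H|^r atoms:
  Edge: 1^3 = 1;  Path: 1^2 = 1
Total ground atoms: 1 + 1 = 2.

2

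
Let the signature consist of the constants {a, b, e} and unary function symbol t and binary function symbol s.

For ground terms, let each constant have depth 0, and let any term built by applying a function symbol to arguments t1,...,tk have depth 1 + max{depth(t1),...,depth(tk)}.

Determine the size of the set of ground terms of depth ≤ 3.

If N_k denotes the number of depth-≤k ground terms, the 3 constants give N_0 = 3, and each function symbol of arity r contributes N_{k-1}^r new terms at level k: N_k = 3 + N_{k-1} + N_{k-1}^2.
N_0 = 3
N_1 = 3 + 3 + 3^2 = 15
N_2 = 3 + 15 + 15^2 = 243
N_3 = 3 + 243 + 243^2 = 59295

59295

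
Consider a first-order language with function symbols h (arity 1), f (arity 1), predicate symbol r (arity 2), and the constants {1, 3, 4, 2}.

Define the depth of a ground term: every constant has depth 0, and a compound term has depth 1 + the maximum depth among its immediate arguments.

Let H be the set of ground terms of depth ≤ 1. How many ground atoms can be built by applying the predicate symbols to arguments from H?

144

First count ground terms of depth ≤ 1.
If N_k denotes the number of depth-≤k ground terms, the 4 constants give N_0 = 4, and each function symbol of arity r contributes N_{k-1}^r new terms at level k: N_k = 4 + N_{k-1} + N_{k-1}.
N_0 = 4
N_1 = 4 + 4 + 4 = 12
Explicitly: 1, 3, 4, 2, h(1), h(3), h(4), h(2), f(1), f(3), f(4), f(2).
So |H| = 12.
Each predicate of arity r yields |H|^r ground atoms (one per choice of an r-tuple from H):
  r: 12^2 = 144
Total ground atoms: 144.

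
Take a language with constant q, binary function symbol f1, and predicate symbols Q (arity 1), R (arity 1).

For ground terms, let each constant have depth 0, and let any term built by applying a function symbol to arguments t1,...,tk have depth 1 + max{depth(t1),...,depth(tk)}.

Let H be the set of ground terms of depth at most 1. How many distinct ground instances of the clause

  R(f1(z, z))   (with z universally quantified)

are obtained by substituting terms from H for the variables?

2

Ground terms of depth ≤ 1:
  Count level by level. With function symbols f1/2, the terms of depth ≤ k are the 1 constant together with each function applied to depth-≤(k−1) tuples, so N_k = 1 + N_{k-1}^2.
  N_0 = 1
  N_1 = 1 + 1^2 = 2
So there are 2 ground terms available for substitution.
There is 1 variable to instantiate (z),  occurring in at least one literal, so different choices give different ground instances.
Number of ground instances = 2.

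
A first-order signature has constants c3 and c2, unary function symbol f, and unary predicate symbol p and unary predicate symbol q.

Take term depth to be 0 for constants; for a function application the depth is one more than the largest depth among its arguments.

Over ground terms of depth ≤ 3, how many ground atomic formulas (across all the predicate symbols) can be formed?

First count ground terms of depth ≤ 3.
If N_k denotes the number of depth-≤k ground terms, the 2 constants give N_0 = 2, and each function symbol of arity r contributes N_{k-1}^r new terms at level k: N_k = 2 + N_{k-1}.
N_0 = 2
N_1 = 2 + 2 = 4
N_2 = 2 + 4 = 6
N_3 = 2 + 6 = 8
Explicitly: c3, c2, f(c3), f(c2), f(f(c3)), f(f(c2)), f(f(f(c3))), f(f(f(c2))).
So |H| = 8.
Each predicate of arity r yields |H|^r ground atoms (one per choice of an r-tuple from H):
  p: 8;  q: 8
Total ground atoms: 8 + 8 = 16.

16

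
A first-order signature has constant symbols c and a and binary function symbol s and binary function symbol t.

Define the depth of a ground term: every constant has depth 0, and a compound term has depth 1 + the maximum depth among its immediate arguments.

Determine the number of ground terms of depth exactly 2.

192

If N_k denotes the number of depth-≤k ground terms, the 2 constants give N_0 = 2, and each function symbol of arity r contributes N_{k-1}^r new terms at level k: N_k = 2 + N_{k-1}^2 + N_{k-1}^2.
N_0 = 2
N_1 = 2 + 2^2 + 2^2 = 10
N_2 = 2 + 10^2 + 10^2 = 202
Terms of depth exactly 2: N_2 − N_1 = 202 − 10 = 192.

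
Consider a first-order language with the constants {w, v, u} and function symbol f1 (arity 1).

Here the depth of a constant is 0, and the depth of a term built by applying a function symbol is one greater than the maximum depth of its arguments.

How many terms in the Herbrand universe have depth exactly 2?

Let N_k = |{terms of depth ≤ k}|. Then N_0 = 3 and N_k = 3 + N_{k-1} for k ≥ 1 (one summand per function symbol, arity giving the exponent).
N_0 = 3
N_1 = 3 + 3 = 6
N_2 = 3 + 6 = 9
Terms of depth exactly 2: N_2 − N_1 = 9 − 6 = 3.

3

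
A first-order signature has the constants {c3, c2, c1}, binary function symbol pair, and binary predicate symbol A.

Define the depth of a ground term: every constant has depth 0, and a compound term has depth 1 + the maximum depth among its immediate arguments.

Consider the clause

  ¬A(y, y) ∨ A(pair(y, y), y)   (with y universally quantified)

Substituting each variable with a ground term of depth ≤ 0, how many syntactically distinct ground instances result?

3

Ground terms of depth ≤ 0:
  Let N_k count ground terms of depth at most k. Each non-constant term of depth ≤ k is some function symbol applied to depth-≤(k−1) arguments, giving N_k = 3 + N_{k-1}^2.
  N_0 = 3
  Explicitly: c3, c2, c1.
So there are 3 ground terms available for substitution.
The clause has 1 distinct variable (y), which appears in the body. In the free term algebra distinct substitutions yield syntactically distinct ground instances.
Number of ground instances = 3.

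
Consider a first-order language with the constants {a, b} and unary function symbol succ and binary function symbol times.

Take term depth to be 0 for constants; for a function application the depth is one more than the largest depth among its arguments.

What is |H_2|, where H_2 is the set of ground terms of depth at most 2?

Count level by level. With function symbols succ/1, times/2, the terms of depth ≤ k are the 2 constants together with each function applied to depth-≤(k−1) tuples, so N_k = 2 + N_{k-1} + N_{k-1}^2.
N_0 = 2
N_1 = 2 + 2 + 2^2 = 8
N_2 = 2 + 8 + 8^2 = 74

74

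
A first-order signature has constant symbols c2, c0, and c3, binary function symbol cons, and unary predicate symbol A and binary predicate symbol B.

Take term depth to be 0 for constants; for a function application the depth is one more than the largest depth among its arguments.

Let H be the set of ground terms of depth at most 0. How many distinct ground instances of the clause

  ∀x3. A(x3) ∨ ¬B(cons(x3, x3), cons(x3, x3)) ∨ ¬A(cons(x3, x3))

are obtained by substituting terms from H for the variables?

3

Ground terms of depth ≤ 0:
  Let N_k = |{terms of depth ≤ k}|. Then N_0 = 3 and N_k = 3 + N_{k-1}^2 for k ≥ 1 (one summand per function symbol, arity giving the exponent).
  N_0 = 3
  Explicitly: c2, c0, c3.
So there are 3 ground terms available for substitution.
The body mentions the single quantified variable x3; since ground terms form a free algebra, no two substitutions collapse to the same formula.
Number of ground instances = 3.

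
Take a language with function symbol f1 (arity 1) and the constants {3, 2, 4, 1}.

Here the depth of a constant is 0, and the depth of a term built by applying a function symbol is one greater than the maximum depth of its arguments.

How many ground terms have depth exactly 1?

If N_k denotes the number of depth-≤k ground terms, the 4 constants give N_0 = 4, and each function symbol of arity r contributes N_{k-1}^r new terms at level k: N_k = 4 + N_{k-1}.
N_0 = 4
N_1 = 4 + 4 = 8
Terms of depth exactly 1: N_1 − N_0 = 8 − 4 = 4.

4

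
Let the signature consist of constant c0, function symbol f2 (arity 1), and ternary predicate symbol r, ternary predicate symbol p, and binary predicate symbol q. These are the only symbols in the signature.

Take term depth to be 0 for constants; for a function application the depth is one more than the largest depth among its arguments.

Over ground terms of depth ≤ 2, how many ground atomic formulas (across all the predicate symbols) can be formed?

First count ground terms of depth ≤ 2.
Write N_k for the number of ground terms of depth ≤ k. A term of depth ≤ k is either a constant or a function symbol applied to arguments of depth ≤ k−1, so N_k = 1 + N_{k-1}.
N_0 = 1
N_1 = 1 + 1 = 2
N_2 = 1 + 2 = 3
Explicitly: c0, f2(c0), f2(f2(c0)).
So |H| = 3.
Ground atoms are formed by filling each argument slot of a predicate with a term from H, so an r-ary predicate gives |H|^r atoms:
  r: 3^3 = 27;  p: 3^3 = 27;  q: 3^2 = 9
Total ground atoms: 27 + 27 + 9 = 63.

63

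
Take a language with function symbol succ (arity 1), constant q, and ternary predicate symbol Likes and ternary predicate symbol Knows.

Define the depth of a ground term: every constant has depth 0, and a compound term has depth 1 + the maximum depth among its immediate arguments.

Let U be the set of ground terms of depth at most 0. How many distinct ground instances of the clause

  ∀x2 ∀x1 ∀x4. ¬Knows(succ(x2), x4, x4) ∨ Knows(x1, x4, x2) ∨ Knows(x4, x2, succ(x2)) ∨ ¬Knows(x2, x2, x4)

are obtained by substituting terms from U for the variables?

Ground terms of depth ≤ 0:
  If N_k denotes the number of depth-≤k ground terms, the 1 constant gives N_0 = 1, and each function symbol of arity r contributes N_{k-1}^r new terms at level k: N_k = 1 + N_{k-1}.
  N_0 = 1
So there is exactly 1 ground term available for substitution.
Each of x2, x1, x4 ranges independently over the available ground terms, and distinct assignments produce distinct instances.
Number of ground instances = 1^3 = 1.

1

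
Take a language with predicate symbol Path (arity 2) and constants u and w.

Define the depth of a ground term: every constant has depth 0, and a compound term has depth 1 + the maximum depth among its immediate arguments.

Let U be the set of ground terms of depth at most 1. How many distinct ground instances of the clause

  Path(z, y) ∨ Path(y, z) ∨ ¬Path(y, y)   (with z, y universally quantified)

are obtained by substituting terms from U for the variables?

Ground terms of depth ≤ 1:
  With no function symbols every ground term is a constant, so there are exactly 2 ground terms at every depth bound.
  N_0 = 2
  N_1 = 2
  Explicitly: u, w.
So there are 2 ground terms available for substitution.
There are 2 variables to instantiate (z, y), each occurring in at least one literal, so different choices give different ground instances.
Number of ground instances = 2^2 = 4.

4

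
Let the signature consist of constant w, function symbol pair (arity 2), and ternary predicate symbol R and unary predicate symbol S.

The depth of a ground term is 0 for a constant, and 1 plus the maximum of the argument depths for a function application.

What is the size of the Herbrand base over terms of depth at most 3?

First count ground terms of depth ≤ 3.
Let N_k count ground terms of depth at most k. Each non-constant term of depth ≤ k is some function symbol applied to depth-≤(k−1) arguments, giving N_k = 1 + N_{k-1}^2.
N_0 = 1
N_1 = 1 + 1^2 = 2
N_2 = 1 + 2^2 = 5
N_3 = 1 + 5^2 = 26
So |H| = 26.
For each predicate symbol, the number of ground atoms is |H| raised to its arity; summing:
  R: 26^3 = 17576;  S: 26
Total ground atoms: 17576 + 26 = 17602.

17602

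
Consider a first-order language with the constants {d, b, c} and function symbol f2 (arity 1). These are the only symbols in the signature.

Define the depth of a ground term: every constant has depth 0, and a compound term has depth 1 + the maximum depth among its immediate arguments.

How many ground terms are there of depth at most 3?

Let N_k count ground terms of depth at most k. Each non-constant term of depth ≤ k is some function symbol applied to depth-≤(k−1) arguments, giving N_k = 3 + N_{k-1}.
N_0 = 3
N_1 = 3 + 3 = 6
N_2 = 3 + 6 = 9
N_3 = 3 + 9 = 12
Explicitly: d, b, c, f2(d), f2(b), f2(c), f2(f2(d)), f2(f2(b)), f2(f2(c)), f2(f2(f2(d))), f2(f2(f2(b))), f2(f2(f2(c))).

12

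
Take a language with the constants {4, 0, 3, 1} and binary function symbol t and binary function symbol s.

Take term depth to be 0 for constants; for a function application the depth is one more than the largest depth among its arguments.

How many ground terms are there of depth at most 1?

36

Let N_k count ground terms of depth at most k. Each non-constant term of depth ≤ k is some function symbol applied to depth-≤(k−1) arguments, giving N_k = 4 + N_{k-1}^2 + N_{k-1}^2.
N_0 = 4
N_1 = 4 + 4^2 + 4^2 = 36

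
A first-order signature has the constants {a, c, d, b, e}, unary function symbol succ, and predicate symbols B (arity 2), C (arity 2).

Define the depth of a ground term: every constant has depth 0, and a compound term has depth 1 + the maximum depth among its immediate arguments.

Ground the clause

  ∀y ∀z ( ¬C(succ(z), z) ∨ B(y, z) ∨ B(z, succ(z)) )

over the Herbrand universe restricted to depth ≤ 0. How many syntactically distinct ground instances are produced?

25

Ground terms of depth ≤ 0:
  If N_k denotes the number of depth-≤k ground terms, the 5 constants give N_0 = 5, and each function symbol of arity r contributes N_{k-1}^r new terms at level k: N_k = 5 + N_{k-1}.
  N_0 = 5
  Explicitly: a, c, d, b, e.
So there are 5 ground terms available for substitution.
The body mentions every one of the 2 quantified variables; since ground terms form a free algebra, no two substitutions collapse to the same formula.
Number of ground instances = 5^2 = 25.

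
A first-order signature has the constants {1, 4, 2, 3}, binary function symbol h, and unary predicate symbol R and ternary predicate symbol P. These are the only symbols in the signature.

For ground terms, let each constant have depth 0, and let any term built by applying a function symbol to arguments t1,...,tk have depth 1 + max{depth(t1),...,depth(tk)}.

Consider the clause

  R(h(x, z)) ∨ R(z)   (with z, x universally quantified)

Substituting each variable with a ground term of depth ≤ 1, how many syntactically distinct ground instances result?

Ground terms of depth ≤ 1:
  Write N_k for the number of ground terms of depth ≤ k. A term of depth ≤ k is either a constant or a function symbol applied to arguments of depth ≤ k−1, so N_k = 4 + N_{k-1}^2.
  N_0 = 4
  N_1 = 4 + 4^2 = 20
So there are 20 ground terms available for substitution.
The body mentions every one of the 2 quantified variables; since ground terms form a free algebra, no two substitutions collapse to the same formula.
Number of ground instances = 20^2 = 400.

400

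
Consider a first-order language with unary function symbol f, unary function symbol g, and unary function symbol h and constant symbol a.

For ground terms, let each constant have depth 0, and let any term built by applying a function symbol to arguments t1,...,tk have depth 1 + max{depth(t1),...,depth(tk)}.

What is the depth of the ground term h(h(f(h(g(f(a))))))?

depth(f(a)) = 1 + depth(a) = 1 + 0 = 1
depth(g(f(a))) = 1 + depth(f(a)) = 1 + 1 = 2
depth(h(g(f(a)))) = 1 + depth(g(f(a))) = 1 + 2 = 3
depth(f(h(g(f(a))))) = 1 + depth(h(g(f(a)))) = 1 + 3 = 4
depth(h(f(h(g(f(a)))))) = 1 + depth(f(h(g(f(a))))) = 1 + 4 = 5
depth(h(h(f(h(g(f(a))))))) = 1 + depth(h(f(h(g(f(a)))))) = 1 + 5 = 6

6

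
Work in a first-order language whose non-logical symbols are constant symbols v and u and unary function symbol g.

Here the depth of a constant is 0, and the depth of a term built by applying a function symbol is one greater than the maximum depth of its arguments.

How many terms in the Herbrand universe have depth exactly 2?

2

Let N_k count ground terms of depth at most k. Each non-constant term of depth ≤ k is some function symbol applied to depth-≤(k−1) arguments, giving N_k = 2 + N_{k-1}.
N_0 = 2
N_1 = 2 + 2 = 4
N_2 = 2 + 4 = 6
Terms of depth exactly 2: N_2 − N_1 = 6 − 4 = 2.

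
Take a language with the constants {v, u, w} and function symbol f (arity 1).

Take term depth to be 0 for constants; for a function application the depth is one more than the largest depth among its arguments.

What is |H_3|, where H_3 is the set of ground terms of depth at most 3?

12

Let N_k = |{terms of depth ≤ k}|. Then N_0 = 3 and N_k = 3 + N_{k-1} for k ≥ 1 (one summand per function symbol, arity giving the exponent).
N_0 = 3
N_1 = 3 + 3 = 6
N_2 = 3 + 6 = 9
N_3 = 3 + 9 = 12
Explicitly: v, u, w, f(v), f(u), f(w), f(f(v)), f(f(u)), f(f(w)), f(f(f(v))), f(f(f(u))), f(f(f(w))).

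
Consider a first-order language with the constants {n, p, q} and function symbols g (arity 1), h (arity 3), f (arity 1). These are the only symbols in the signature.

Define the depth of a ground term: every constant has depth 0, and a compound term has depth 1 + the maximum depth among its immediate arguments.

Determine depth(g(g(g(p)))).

depth(g(p)) = 1 + depth(p) = 1 + 0 = 1
depth(g(g(p))) = 1 + depth(g(p)) = 1 + 1 = 2
depth(g(g(g(p)))) = 1 + depth(g(g(p))) = 1 + 2 = 3

3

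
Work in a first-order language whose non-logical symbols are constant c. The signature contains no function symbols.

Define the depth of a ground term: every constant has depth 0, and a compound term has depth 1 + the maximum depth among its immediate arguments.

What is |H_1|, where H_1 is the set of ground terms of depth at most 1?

With no function symbols every ground term is a constant, so there is exactly 1 ground term at every depth bound.
N_0 = 1
N_1 = 1
Explicitly: c.

1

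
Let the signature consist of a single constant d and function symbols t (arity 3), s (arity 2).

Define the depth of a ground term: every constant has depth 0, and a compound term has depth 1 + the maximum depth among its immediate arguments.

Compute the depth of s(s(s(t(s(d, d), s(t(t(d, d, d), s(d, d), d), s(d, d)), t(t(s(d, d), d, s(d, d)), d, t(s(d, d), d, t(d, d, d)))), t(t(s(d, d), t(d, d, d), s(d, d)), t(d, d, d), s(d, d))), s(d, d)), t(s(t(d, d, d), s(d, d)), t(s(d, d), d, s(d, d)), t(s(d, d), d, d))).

7

depth(s(d, d)) = 1 + max(0, 0) = 1
depth(t(d, d, d)) = 1 + max(0, 0, 0) = 1
depth(t(t(d, d, d), s(d, d), d)) = 1 + max(1, 1, 0) = 2
depth(s(t(t(d, d, d), s(d, d), d), s(d, d))) = 1 + max(2, 1) = 3
depth(t(s(d, d), d, s(d, d))) = 1 + max(1, 0, 1) = 2
depth(t(s(d, d), d, t(d, d, d))) = 1 + max(1, 0, 1) = 2
depth(t(t(s(d, d), d, s(d, d)), d, t(s(d, d), d, t(d, d, d)))) = 1 + max(2, 0, 2) = 3
depth(t(s(d, d), s(t(t(d, d, d), s(d, d), d), s(d, d)), t(t(s(d, d), d, s(d, d)), d, t(s(d, d), d, t(d, d, d))))) = 1 + max(1, 3, 3) = 4
depth(t(s(d, d), t(d, d, d), s(d, d))) = 1 + max(1, 1, 1) = 2
depth(t(t(s(d, d), t(d, d, d), s(d, d)), t(d, d, d), s(d, d))) = 1 + max(2, 1, 1) = 3
depth(s(t(s(d, d), s(t(t(d, d, d), s(d, d), d), s(d, d)), t(t(s(d, d), d, s(d, d)), d, t(s(d, d), d, t(d, d, d)))), t(t(s(d, d), t(d, d, d), s(d, d)), t(d, d, d), s(d, d)))) = 1 + max(4, 3) = 5
depth(s(s(t(s(d, d), s(t(t(d, d, d), s(d, d), d), s(d, d)), t(t(s(d, d), d, s(d, d)), d, t(s(d, d), d, t(d, d, d)))), t(t(s(d, d), t(d, d, d), s(d, d)), t(d, d, d), s(d, d))), s(d, d))) = 1 + max(5, 1) = 6
depth(s(t(d, d, d), s(d, d))) = 1 + max(1, 1) = 2
depth(t(s(d, d), d, d)) = 1 + max(1, 0, 0) = 2
depth(t(s(t(d, d, d), s(d, d)), t(s(d, d), d, s(d, d)), t(s(d, d), d, d))) = 1 + max(2, 2, 2) = 3
depth(s(s(s(t(s(d, d), s(t(t(d, d, d), s(d, d), d), s(d, d)), t(t(s(d, d), d, s(d, d)), d, t(s(d, d), d, t(d, d, d)))), t(t(s(d, d), t(d, d, d), s(d, d)), t(d, d, d), s(d, d))), s(d, d)), t(s(t(d, d, d), s(d, d)), t(s(d, d), d, s(d, d)), t(s(d, d), d, d)))) = 1 + max(6, 3) = 7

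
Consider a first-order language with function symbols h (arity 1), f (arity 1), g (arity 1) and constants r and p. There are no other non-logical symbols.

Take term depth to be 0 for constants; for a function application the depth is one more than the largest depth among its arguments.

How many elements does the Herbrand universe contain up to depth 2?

If N_k denotes the number of depth-≤k ground terms, the 2 constants give N_0 = 2, and each function symbol of arity r contributes N_{k-1}^r new terms at level k: N_k = 2 + N_{k-1} + N_{k-1} + N_{k-1}.
N_0 = 2
N_1 = 2 + 2 + 2 + 2 = 8
N_2 = 2 + 8 + 8 + 8 = 26

26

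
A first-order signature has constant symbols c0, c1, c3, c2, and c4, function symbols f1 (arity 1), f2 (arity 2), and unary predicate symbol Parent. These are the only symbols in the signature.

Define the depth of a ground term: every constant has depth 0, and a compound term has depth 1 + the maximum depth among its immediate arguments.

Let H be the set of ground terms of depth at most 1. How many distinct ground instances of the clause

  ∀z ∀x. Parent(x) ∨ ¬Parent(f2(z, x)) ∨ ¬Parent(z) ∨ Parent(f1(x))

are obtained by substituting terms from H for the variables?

Ground terms of depth ≤ 1:
  Count level by level. With function symbols f1/1, f2/2, the terms of depth ≤ k are the 5 constants together with each function applied to depth-≤(k−1) tuples, so N_k = 5 + N_{k-1} + N_{k-1}^2.
  N_0 = 5
  N_1 = 5 + 5 + 5^2 = 35
So there are 35 ground terms available for substitution.
The body mentions every one of the 2 quantified variables; since ground terms form a free algebra, no two substitutions collapse to the same formula.
Number of ground instances = 35^2 = 1225.

1225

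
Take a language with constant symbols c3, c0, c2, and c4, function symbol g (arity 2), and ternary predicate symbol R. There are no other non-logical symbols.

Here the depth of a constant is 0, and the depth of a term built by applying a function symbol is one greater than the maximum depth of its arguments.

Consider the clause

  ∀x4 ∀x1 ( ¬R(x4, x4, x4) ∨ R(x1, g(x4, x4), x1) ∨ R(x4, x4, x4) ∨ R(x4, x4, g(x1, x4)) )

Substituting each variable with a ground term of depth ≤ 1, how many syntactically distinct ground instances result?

Ground terms of depth ≤ 1:
  Write N_k for the number of ground terms of depth ≤ k. A term of depth ≤ k is either a constant or a function symbol applied to arguments of depth ≤ k−1, so N_k = 4 + N_{k-1}^2.
  N_0 = 4
  N_1 = 4 + 4^2 = 20
So there are 20 ground terms available for substitution.
The body mentions every one of the 2 quantified variables; since ground terms form a free algebra, no two substitutions collapse to the same formula.
Number of ground instances = 20^2 = 400.

400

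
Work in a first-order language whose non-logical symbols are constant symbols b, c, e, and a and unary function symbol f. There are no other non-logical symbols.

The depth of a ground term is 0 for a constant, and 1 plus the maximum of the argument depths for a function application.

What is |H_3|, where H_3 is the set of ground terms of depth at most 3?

Write N_k for the number of ground terms of depth ≤ k. A term of depth ≤ k is either a constant or a function symbol applied to arguments of depth ≤ k−1, so N_k = 4 + N_{k-1}.
N_0 = 4
N_1 = 4 + 4 = 8
N_2 = 4 + 8 = 12
N_3 = 4 + 12 = 16

16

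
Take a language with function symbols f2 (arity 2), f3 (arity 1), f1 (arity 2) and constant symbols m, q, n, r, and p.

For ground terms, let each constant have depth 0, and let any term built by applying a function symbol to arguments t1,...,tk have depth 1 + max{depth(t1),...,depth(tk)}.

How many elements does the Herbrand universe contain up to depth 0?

If N_k denotes the number of depth-≤k ground terms, the 5 constants give N_0 = 5, and each function symbol of arity r contributes N_{k-1}^r new terms at level k: N_k = 5 + N_{k-1}^2 + N_{k-1} + N_{k-1}^2.
N_0 = 5

5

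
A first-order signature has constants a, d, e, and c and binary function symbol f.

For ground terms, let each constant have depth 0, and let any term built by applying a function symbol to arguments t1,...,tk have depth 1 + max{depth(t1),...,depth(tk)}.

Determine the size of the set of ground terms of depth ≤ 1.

20

Write N_k for the number of ground terms of depth ≤ k. A term of depth ≤ k is either a constant or a function symbol applied to arguments of depth ≤ k−1, so N_k = 4 + N_{k-1}^2.
N_0 = 4
N_1 = 4 + 4^2 = 20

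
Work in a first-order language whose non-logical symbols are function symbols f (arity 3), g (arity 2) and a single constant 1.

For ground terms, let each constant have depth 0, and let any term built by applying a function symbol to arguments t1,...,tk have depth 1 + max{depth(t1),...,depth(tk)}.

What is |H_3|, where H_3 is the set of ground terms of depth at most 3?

52023

Let N_k = |{terms of depth ≤ k}|. Then N_0 = 1 and N_k = 1 + N_{k-1}^3 + N_{k-1}^2 for k ≥ 1 (one summand per function symbol, arity giving the exponent).
N_0 = 1
N_1 = 1 + 1^3 + 1^2 = 3
N_2 = 1 + 3^3 + 3^2 = 37
N_3 = 1 + 37^3 + 37^2 = 52023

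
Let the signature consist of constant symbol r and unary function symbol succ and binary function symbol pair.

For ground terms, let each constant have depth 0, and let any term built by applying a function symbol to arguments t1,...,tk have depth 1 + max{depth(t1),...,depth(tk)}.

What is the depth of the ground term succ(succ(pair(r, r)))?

3

depth(pair(r, r)) = 1 + max(0, 0) = 1
depth(succ(pair(r, r))) = 1 + depth(pair(r, r)) = 1 + 1 = 2
depth(succ(succ(pair(r, r)))) = 1 + depth(succ(pair(r, r))) = 1 + 2 = 3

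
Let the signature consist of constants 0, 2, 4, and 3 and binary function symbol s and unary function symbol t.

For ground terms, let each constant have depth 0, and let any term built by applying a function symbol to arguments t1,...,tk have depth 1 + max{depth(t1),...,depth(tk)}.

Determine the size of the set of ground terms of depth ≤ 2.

Let N_k = |{terms of depth ≤ k}|. Then N_0 = 4 and N_k = 4 + N_{k-1}^2 + N_{k-1} for k ≥ 1 (one summand per function symbol, arity giving the exponent).
N_0 = 4
N_1 = 4 + 4^2 + 4 = 24
N_2 = 4 + 24^2 + 24 = 604

604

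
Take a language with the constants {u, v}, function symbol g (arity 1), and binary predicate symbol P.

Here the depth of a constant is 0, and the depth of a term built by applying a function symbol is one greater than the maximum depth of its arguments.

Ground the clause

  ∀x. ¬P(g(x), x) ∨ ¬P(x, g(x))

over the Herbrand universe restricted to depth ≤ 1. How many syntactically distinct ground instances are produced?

Ground terms of depth ≤ 1:
  Count level by level. With function symbols g/1, the terms of depth ≤ k are the 2 constants together with each function applied to depth-≤(k−1) tuples, so N_k = 2 + N_{k-1}.
  N_0 = 2
  N_1 = 2 + 2 = 4
So there are 4 ground terms available for substitution.
The body mentions the single quantified variable x; since ground terms form a free algebra, no two substitutions collapse to the same formula.
Number of ground instances = 4.

4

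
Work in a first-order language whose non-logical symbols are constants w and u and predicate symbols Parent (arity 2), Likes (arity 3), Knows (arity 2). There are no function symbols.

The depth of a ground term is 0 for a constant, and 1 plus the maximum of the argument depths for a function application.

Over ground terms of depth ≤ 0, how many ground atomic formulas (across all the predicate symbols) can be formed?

First count ground terms of depth ≤ 0.
With no function symbols every ground term is a constant, so there are exactly 2 ground terms at every depth bound.
N_0 = 2
Explicitly: w, u.
So |H| = 2.
For each predicate symbol, the number of ground atoms is |H| raised to its arity; summing:
  Parent: 2^2 = 4;  Likes: 2^3 = 8;  Knows: 2^2 = 4
Total ground atoms: 4 + 8 + 4 = 16.

16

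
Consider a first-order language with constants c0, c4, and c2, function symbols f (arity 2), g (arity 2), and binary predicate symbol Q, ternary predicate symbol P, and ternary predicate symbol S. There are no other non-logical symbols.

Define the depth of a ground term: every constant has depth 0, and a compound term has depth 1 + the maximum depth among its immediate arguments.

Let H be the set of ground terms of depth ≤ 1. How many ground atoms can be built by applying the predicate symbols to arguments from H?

First count ground terms of depth ≤ 1.
Let N_k = |{terms of depth ≤ k}|. Then N_0 = 3 and N_k = 3 + N_{k-1}^2 + N_{k-1}^2 for k ≥ 1 (one summand per function symbol, arity giving the exponent).
N_0 = 3
N_1 = 3 + 3^2 + 3^2 = 21
So |H| = 21.
Ground atoms are formed by filling each argument slot of a predicate with a term from H, so an r-ary predicate gives |H|^r atoms:
  Q: 21^2 = 441;  P: 21^3 = 9261;  S: 21^3 = 9261
Total ground atoms: 441 + 9261 + 9261 = 18963.

18963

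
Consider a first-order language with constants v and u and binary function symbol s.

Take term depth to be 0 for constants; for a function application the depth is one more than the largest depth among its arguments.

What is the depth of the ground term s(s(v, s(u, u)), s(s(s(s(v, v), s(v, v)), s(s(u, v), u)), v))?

5

depth(s(u, u)) = 1 + max(0, 0) = 1
depth(s(v, s(u, u))) = 1 + max(0, 1) = 2
depth(s(v, v)) = 1 + max(0, 0) = 1
depth(s(s(v, v), s(v, v))) = 1 + max(1, 1) = 2
depth(s(u, v)) = 1 + max(0, 0) = 1
depth(s(s(u, v), u)) = 1 + max(1, 0) = 2
depth(s(s(s(v, v), s(v, v)), s(s(u, v), u))) = 1 + max(2, 2) = 3
depth(s(s(s(s(v, v), s(v, v)), s(s(u, v), u)), v)) = 1 + max(3, 0) = 4
depth(s(s(v, s(u, u)), s(s(s(s(v, v), s(v, v)), s(s(u, v), u)), v))) = 1 + max(2, 4) = 5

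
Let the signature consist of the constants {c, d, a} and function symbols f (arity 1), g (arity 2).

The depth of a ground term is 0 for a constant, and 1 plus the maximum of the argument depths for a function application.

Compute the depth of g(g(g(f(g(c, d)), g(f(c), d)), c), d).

5

depth(g(c, d)) = 1 + max(0, 0) = 1
depth(f(g(c, d))) = 1 + depth(g(c, d)) = 1 + 1 = 2
depth(f(c)) = 1 + depth(c) = 1 + 0 = 1
depth(g(f(c), d)) = 1 + max(1, 0) = 2
depth(g(f(g(c, d)), g(f(c), d))) = 1 + max(2, 2) = 3
depth(g(g(f(g(c, d)), g(f(c), d)), c)) = 1 + max(3, 0) = 4
depth(g(g(g(f(g(c, d)), g(f(c), d)), c), d)) = 1 + max(4, 0) = 5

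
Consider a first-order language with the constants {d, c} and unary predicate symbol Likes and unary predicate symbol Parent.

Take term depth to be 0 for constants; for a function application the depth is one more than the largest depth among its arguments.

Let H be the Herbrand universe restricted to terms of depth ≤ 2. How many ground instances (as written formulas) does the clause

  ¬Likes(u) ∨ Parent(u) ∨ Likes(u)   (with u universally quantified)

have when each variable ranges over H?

2

Ground terms of depth ≤ 2:
  With no function symbols every ground term is a constant, so there are exactly 2 ground terms at every depth bound.
  N_0 = 2
  N_1 = 2
  N_2 = 2
  Explicitly: d, c.
So there are 2 ground terms available for substitution.
There is 1 variable to instantiate (u),  occurring in at least one literal, so different choices give different ground instances.
Number of ground instances = 2.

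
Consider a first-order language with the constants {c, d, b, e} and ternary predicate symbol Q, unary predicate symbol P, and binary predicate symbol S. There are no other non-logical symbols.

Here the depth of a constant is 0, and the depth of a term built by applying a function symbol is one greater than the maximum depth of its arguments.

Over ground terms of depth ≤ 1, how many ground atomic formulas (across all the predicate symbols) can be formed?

First count ground terms of depth ≤ 1.
With no function symbols every ground term is a constant, so there are exactly 4 ground terms at every depth bound.
N_0 = 4
N_1 = 4
So |H| = 4.
A ground atom is a predicate applied to a tuple of terms from H, so the count is the sum over predicates of |H|^arity:
  Q: 4^3 = 64;  P: 4;  S: 4^2 = 16
Total ground atoms: 64 + 4 + 16 = 84.

84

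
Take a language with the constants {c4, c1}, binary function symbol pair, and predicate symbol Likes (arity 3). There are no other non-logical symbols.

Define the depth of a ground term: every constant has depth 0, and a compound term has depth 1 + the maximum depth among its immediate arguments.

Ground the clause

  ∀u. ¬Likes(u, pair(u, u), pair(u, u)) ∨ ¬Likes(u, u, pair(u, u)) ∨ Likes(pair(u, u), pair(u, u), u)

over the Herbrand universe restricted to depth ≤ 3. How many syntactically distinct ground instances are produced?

Ground terms of depth ≤ 3:
  Let N_k = |{terms of depth ≤ k}|. Then N_0 = 2 and N_k = 2 + N_{k-1}^2 for k ≥ 1 (one summand per function symbol, arity giving the exponent).
  N_0 = 2
  N_1 = 2 + 2^2 = 6
  N_2 = 2 + 6^2 = 38
  N_3 = 2 + 38^2 = 1446
So there are 1446 ground terms available for substitution.
The clause has 1 distinct variable (u), which appears in the body. In the free term algebra distinct substitutions yield syntactically distinct ground instances.
Number of ground instances = 1446.

1446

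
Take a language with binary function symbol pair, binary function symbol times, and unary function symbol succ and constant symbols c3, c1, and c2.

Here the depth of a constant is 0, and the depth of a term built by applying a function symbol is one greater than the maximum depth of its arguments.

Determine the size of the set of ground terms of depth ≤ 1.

24

Write N_k for the number of ground terms of depth ≤ k. A term of depth ≤ k is either a constant or a function symbol applied to arguments of depth ≤ k−1, so N_k = 3 + N_{k-1}^2 + N_{k-1}^2 + N_{k-1}.
N_0 = 3
N_1 = 3 + 3^2 + 3^2 + 3 = 24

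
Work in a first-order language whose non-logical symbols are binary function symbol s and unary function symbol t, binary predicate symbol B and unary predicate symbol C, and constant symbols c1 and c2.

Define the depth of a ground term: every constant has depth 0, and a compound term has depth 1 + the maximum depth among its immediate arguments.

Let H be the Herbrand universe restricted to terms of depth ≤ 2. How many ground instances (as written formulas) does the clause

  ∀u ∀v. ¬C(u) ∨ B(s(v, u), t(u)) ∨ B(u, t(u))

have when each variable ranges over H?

5476

Ground terms of depth ≤ 2:
  Write N_k for the number of ground terms of depth ≤ k. A term of depth ≤ k is either a constant or a function symbol applied to arguments of depth ≤ k−1, so N_k = 2 + N_{k-1}^2 + N_{k-1}.
  N_0 = 2
  N_1 = 2 + 2^2 + 2 = 8
  N_2 = 2 + 8^2 + 8 = 74
So there are 74 ground terms available for substitution.
Each of u, v ranges independently over the available ground terms, and distinct assignments produce distinct instances.
Number of ground instances = 74^2 = 5476.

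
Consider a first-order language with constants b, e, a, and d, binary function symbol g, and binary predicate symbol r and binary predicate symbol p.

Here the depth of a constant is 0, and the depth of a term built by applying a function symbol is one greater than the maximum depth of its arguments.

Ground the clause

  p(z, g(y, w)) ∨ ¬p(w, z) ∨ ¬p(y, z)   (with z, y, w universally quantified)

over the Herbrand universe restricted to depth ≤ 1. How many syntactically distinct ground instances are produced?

8000

Ground terms of depth ≤ 1:
  Let N_k = |{terms of depth ≤ k}|. Then N_0 = 4 and N_k = 4 + N_{k-1}^2 for k ≥ 1 (one summand per function symbol, arity giving the exponent).
  N_0 = 4
  N_1 = 4 + 4^2 = 20
So there are 20 ground terms available for substitution.
Each of z, y, w ranges independently over the available ground terms, and distinct assignments produce distinct instances.
Number of ground instances = 20^3 = 8000.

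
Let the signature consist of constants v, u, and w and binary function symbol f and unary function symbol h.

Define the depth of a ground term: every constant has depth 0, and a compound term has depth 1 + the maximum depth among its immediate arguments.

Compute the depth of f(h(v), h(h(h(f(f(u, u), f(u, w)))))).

depth(h(v)) = 1 + depth(v) = 1 + 0 = 1
depth(f(u, u)) = 1 + max(0, 0) = 1
depth(f(u, w)) = 1 + max(0, 0) = 1
depth(f(f(u, u), f(u, w))) = 1 + max(1, 1) = 2
depth(h(f(f(u, u), f(u, w)))) = 1 + depth(f(f(u, u), f(u, w))) = 1 + 2 = 3
depth(h(h(f(f(u, u), f(u, w))))) = 1 + depth(h(f(f(u, u), f(u, w)))) = 1 + 3 = 4
depth(h(h(h(f(f(u, u), f(u, w)))))) = 1 + depth(h(h(f(f(u, u), f(u, w))))) = 1 + 4 = 5
depth(f(h(v), h(h(h(f(f(u, u), f(u, w))))))) = 1 + max(1, 5) = 6

6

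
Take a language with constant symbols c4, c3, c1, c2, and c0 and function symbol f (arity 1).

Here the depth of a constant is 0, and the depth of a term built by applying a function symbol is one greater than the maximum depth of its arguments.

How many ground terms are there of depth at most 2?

15

Let N_k count ground terms of depth at most k. Each non-constant term of depth ≤ k is some function symbol applied to depth-≤(k−1) arguments, giving N_k = 5 + N_{k-1}.
N_0 = 5
N_1 = 5 + 5 = 10
N_2 = 5 + 10 = 15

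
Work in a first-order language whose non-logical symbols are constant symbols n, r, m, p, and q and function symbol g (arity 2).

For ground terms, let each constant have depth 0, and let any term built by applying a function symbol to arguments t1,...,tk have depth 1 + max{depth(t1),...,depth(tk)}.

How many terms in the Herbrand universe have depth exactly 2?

875

Let N_k count ground terms of depth at most k. Each non-constant term of depth ≤ k is some function symbol applied to depth-≤(k−1) arguments, giving N_k = 5 + N_{k-1}^2.
N_0 = 5
N_1 = 5 + 5^2 = 30
N_2 = 5 + 30^2 = 905
Terms of depth exactly 2: N_2 − N_1 = 905 − 30 = 875.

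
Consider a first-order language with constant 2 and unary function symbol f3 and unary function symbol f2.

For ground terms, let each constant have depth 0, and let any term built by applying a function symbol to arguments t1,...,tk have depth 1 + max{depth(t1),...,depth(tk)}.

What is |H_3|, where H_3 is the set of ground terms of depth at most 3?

15

Let N_k = |{terms of depth ≤ k}|. Then N_0 = 1 and N_k = 1 + N_{k-1} + N_{k-1} for k ≥ 1 (one summand per function symbol, arity giving the exponent).
N_0 = 1
N_1 = 1 + 1 + 1 = 3
N_2 = 1 + 3 + 3 = 7
N_3 = 1 + 7 + 7 = 15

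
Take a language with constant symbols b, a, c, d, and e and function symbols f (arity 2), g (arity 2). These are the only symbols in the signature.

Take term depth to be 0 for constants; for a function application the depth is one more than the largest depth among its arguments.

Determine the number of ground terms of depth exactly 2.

6000

Let N_k count ground terms of depth at most k. Each non-constant term of depth ≤ k is some function symbol applied to depth-≤(k−1) arguments, giving N_k = 5 + N_{k-1}^2 + N_{k-1}^2.
N_0 = 5
N_1 = 5 + 5^2 + 5^2 = 55
N_2 = 5 + 55^2 + 55^2 = 6055
Terms of depth exactly 2: N_2 − N_1 = 6055 − 55 = 6000.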